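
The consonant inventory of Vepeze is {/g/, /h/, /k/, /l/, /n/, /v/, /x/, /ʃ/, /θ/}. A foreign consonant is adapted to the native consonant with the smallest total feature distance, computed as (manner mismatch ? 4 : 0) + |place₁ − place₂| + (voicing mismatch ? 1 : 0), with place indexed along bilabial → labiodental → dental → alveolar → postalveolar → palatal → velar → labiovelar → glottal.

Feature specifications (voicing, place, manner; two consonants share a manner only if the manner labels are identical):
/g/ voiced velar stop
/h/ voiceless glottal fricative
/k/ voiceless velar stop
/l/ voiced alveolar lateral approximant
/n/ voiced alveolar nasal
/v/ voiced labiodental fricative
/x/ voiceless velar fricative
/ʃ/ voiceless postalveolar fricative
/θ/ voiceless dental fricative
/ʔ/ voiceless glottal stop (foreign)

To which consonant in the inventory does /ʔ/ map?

/k/ is closest: same manner (stop), place distance 2 (glottal→velar), same voicing; total 2. Next closest is /g/ at distance 3.

k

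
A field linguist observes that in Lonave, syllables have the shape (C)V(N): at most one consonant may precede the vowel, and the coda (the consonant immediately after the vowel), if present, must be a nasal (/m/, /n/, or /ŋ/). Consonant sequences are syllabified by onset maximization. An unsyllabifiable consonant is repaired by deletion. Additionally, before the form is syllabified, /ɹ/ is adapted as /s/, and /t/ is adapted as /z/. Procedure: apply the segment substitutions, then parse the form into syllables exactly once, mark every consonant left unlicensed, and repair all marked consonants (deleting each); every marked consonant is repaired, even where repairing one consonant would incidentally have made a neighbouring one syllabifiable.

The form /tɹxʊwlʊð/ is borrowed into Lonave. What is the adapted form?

xʊlʊ

Substitution: /t/ → /z/, /ɹ/ → /s/, giving /zsxʊwlʊð/.
Under (C)V(N), the unsyllabifiable consonants are /z/, /s/, /w/, /ð/ (only a nasal (/m/, /n/, or /ŋ/) is licensed in coda position; onsets are limited to one consonant).
Deleting the stranded consonants removes /z/, /s/, /w/, /ð/.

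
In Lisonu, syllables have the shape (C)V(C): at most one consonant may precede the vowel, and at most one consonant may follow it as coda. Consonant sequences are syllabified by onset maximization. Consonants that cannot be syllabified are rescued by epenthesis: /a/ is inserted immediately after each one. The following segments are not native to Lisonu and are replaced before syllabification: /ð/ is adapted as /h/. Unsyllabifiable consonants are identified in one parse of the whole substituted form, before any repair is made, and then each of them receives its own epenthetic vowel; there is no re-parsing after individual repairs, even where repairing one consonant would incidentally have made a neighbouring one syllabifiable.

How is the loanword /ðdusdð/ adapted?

Substitution: /ð/ → /h/, giving /hdusdh/.
Syllabifying with onset maximization leaves /h/, /d/, /h/ stranded (at most one coda consonant is licensed; onsets are limited to one consonant).
Each unlicensed consonant becomes the onset of a new syllable: /h/ → /ha/, /d/ → /da/, /h/ → /ha/.

hadusdaha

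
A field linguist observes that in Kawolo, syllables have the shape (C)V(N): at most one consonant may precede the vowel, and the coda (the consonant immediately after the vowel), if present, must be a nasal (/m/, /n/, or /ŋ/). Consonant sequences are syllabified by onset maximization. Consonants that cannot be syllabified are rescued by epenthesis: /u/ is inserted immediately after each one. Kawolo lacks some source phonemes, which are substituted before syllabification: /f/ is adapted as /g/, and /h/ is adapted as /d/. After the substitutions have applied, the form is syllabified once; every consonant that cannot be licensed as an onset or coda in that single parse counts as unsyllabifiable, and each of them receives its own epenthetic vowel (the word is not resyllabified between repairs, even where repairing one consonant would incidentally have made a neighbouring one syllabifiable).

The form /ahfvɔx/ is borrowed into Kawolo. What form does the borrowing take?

Substitution: /h/ → /d/, /f/ → /g/, giving /adgvɔx/.
The consonants /d/, /g/, /x/ cannot be parsed into a legal (C)V(N) syllable (only a nasal (/m/, /n/, or /ŋ/) is licensed in coda position; onsets are limited to one consonant).
Each unlicensed consonant becomes the onset of a new syllable: /d/ → /du/, /g/ → /gu/, /x/ → /xu/.

aduguvɔxu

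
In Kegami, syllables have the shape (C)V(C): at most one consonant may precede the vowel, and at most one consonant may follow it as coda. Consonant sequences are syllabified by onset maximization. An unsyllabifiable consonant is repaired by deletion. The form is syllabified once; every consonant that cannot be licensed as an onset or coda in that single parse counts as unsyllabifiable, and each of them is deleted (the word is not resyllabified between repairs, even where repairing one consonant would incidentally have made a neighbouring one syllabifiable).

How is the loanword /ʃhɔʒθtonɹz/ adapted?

The consonants /ʃ/, /θ/, /ɹ/, /z/ cannot be parsed into a legal (C)V(C) syllable (at most one coda consonant is licensed; onsets are limited to one consonant).
Deletion applies to /ʃ/, /θ/, /ɹ/, /z/.

hɔʒton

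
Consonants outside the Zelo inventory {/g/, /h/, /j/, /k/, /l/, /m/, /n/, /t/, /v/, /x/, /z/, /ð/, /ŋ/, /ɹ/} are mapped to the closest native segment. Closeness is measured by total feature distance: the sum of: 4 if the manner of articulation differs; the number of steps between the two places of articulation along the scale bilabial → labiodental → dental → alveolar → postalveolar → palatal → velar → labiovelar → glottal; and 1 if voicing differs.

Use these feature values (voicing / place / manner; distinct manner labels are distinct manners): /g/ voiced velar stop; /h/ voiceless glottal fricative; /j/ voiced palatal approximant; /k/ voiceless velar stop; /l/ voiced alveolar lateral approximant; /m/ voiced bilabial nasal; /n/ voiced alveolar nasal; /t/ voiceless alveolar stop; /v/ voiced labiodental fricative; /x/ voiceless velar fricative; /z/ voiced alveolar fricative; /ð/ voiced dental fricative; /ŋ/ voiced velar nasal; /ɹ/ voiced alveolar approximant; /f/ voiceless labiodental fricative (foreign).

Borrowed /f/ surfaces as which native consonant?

/v/ is closest: same manner (fricative), place distance 0 (labiodental→labiodental), voicing differs (+1); total 1. Next closest is /ð/ at distance 2.

v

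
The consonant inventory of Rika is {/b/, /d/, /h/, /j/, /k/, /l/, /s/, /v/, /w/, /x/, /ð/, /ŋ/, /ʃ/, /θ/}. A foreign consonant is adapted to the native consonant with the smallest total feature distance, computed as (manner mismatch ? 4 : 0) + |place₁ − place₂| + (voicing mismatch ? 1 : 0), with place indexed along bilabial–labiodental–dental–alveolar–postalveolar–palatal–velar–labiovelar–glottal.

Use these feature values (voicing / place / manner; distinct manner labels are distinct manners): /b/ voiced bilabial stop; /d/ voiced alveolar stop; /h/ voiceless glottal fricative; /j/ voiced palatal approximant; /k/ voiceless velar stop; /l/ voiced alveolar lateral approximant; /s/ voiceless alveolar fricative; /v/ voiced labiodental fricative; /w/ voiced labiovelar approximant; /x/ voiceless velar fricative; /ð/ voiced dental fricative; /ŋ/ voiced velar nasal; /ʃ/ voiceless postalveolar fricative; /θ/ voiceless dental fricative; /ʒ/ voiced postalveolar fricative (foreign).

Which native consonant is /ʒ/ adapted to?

ʃ

/ʃ/ is closest: same manner (fricative), place distance 0 (postalveolar→postalveolar), voicing differs (+1); total 1. Next closest is /s/ at distance 2.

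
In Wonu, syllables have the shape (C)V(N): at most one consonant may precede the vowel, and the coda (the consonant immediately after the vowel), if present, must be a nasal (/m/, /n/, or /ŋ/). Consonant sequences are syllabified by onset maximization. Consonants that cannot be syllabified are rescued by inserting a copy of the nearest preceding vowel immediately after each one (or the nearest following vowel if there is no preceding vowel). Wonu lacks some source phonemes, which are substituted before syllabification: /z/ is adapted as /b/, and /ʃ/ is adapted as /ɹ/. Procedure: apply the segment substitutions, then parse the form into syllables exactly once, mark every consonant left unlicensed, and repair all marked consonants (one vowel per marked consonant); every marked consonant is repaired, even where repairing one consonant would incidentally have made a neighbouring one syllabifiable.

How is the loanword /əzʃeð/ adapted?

əbəɹeðe

Substitution: /z/ → /b/, /ʃ/ → /ɹ/, giving /əbɹeð/.
The consonants /b/, /ð/ cannot be parsed into a legal (C)V(N) syllable (only a nasal (/m/, /n/, or /ŋ/) is licensed in coda position; onsets are limited to one consonant).
Inserting the epenthetic vowel yields /b/ → /bə/, /ð/ → /ðe/.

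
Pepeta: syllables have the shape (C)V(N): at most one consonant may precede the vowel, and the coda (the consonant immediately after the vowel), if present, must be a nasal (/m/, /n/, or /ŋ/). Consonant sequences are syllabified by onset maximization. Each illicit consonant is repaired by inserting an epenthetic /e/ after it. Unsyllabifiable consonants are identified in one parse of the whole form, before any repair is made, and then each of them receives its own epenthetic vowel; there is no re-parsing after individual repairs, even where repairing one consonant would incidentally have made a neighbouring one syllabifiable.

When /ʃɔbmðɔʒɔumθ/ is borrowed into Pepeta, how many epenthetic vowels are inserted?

The unsyllabifiable consonants are /b/, /m/, /θ/; each receives one epenthetic vowel.

3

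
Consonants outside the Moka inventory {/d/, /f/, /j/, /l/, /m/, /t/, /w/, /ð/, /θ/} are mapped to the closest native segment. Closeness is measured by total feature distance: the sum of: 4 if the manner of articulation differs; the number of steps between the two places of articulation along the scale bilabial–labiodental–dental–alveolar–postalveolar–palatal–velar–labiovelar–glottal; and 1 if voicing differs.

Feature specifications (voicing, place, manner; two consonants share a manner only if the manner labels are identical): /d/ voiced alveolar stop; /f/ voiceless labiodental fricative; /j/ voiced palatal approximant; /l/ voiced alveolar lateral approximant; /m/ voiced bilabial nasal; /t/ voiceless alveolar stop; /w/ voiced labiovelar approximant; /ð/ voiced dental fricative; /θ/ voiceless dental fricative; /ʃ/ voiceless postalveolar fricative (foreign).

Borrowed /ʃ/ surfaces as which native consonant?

θ

/θ/ is closest: same manner (fricative), place distance 2 (postalveolar→dental), same voicing; total 2. Next closest is /f/ at distance 3.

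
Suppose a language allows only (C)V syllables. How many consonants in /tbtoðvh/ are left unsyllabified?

5

Under (C)V, the unsyllabifiable consonants are /t/, /b/, /ð/, /v/, /h/ (no codas are permitted; onsets are limited to one consonant).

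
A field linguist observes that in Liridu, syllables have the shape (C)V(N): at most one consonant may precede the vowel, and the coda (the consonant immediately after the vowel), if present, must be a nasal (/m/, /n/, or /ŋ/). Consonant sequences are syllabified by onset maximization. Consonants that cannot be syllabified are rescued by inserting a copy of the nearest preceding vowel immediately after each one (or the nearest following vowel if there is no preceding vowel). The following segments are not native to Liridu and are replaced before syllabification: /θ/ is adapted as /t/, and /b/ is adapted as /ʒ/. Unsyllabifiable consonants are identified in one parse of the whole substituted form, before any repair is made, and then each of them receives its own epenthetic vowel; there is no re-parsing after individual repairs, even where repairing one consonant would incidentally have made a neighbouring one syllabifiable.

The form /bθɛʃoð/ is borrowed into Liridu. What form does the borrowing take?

ʒɛtɛʃoðo

Substitution: /b/ → /ʒ/, /θ/ → /t/, giving /ʒtɛʃoð/.
Under (C)V(N), the unsyllabifiable consonants are /ʒ/, /ð/ (only a nasal (/m/, /n/, or /ŋ/) is licensed in coda position; onsets are limited to one consonant).
Inserting the epenthetic vowel yields /ʒ/ → /ʒɛ/, /ð/ → /ðo/.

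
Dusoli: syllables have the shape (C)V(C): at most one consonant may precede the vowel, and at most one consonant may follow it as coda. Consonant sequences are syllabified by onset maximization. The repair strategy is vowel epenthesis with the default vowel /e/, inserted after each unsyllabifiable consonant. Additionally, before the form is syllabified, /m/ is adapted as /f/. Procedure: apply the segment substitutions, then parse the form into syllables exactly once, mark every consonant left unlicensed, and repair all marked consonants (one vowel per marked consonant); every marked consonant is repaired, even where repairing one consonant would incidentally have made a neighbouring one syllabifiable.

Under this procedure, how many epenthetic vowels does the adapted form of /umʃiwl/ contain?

1

After substitution the input is /ufʃiwl/.
The unsyllabifiable consonants are /l/; each receives one epenthetic vowel.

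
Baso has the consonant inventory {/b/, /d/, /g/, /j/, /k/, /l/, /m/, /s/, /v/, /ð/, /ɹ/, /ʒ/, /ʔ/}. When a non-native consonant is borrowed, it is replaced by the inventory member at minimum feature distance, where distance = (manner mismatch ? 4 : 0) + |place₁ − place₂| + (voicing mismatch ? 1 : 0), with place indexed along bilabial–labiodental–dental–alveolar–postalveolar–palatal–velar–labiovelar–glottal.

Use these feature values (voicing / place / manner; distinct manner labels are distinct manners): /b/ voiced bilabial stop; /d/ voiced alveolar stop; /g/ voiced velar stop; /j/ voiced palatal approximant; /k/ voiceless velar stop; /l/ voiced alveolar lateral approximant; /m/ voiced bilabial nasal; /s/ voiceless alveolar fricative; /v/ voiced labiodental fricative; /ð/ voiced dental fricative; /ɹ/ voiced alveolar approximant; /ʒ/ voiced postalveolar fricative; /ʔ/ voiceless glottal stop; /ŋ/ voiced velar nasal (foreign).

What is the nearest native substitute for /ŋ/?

g

/g/ is closest: manner differs (nasal→stop, +4), place distance 0 (velar→velar), same voicing; total 4. Next closest is /j/ at distance 5.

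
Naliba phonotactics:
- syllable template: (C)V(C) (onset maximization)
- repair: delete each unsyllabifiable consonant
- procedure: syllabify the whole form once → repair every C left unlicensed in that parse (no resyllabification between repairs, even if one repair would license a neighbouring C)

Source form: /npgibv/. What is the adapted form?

The consonants /n/, /p/, /v/ cannot be parsed into a legal (C)V(C) syllable (at most one coda consonant is licensed; onsets are limited to one consonant).
Each unlicensed consonant is deleted: /n/, /p/, /v/.

gib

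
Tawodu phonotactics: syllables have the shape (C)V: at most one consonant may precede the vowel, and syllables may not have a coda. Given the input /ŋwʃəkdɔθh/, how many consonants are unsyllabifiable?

Syllabifying with onset maximization leaves /ŋ/, /w/, /k/, /θ/, /h/ stranded (no codas are permitted; onsets are limited to one consonant).

5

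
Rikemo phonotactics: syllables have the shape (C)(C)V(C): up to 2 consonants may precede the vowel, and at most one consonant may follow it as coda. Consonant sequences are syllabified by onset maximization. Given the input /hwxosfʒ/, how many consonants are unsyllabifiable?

3

The consonants /h/, /f/, /ʒ/ cannot be parsed into a legal (C)(C)V(C) syllable (at most one coda consonant is licensed; onsets may contain at most 2 consonants).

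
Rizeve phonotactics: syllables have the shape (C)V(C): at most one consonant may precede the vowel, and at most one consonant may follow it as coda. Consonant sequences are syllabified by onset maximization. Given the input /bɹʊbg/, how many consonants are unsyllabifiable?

2

Syllabifying with onset maximization leaves /b/, /g/ stranded (at most one coda consonant is licensed; onsets are limited to one consonant).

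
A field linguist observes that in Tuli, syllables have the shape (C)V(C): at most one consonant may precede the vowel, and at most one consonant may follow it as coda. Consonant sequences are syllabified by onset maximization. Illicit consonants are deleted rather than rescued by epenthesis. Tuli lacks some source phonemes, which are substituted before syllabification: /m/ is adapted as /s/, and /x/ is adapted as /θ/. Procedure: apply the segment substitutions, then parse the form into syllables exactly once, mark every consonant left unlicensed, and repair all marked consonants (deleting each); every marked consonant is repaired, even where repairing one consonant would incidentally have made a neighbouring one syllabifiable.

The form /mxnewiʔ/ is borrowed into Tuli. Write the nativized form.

Substitution: /m/ → /s/, /x/ → /θ/, giving /sθnewiʔ/.
The consonants /s/, /θ/ cannot be parsed into a legal (C)V(C) syllable (at most one coda consonant is licensed; onsets are limited to one consonant).
Each unlicensed consonant is deleted: /s/, /θ/.

newiʔ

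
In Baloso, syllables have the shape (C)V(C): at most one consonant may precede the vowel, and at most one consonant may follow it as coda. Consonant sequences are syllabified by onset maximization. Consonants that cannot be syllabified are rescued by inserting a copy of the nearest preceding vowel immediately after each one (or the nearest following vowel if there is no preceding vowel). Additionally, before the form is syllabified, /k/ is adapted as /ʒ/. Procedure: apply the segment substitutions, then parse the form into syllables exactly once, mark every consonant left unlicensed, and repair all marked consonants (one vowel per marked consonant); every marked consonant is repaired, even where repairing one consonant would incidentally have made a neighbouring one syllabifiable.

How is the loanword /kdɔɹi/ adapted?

ʒɔdɔɹi

Substitution: /k/ → /ʒ/, giving /ʒdɔɹi/.
Under (C)V(C), the unsyllabifiable consonants are /ʒ/ (at most one coda consonant is licensed; onsets are limited to one consonant).
Each unlicensed consonant becomes the onset of a new syllable: /ʒ/ → /ʒɔ/.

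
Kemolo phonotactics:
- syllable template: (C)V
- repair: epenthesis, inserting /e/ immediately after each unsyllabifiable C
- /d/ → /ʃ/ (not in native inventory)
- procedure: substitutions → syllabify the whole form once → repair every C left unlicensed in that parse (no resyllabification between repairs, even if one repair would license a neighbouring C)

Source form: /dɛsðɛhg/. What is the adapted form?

Substitution: /d/ → /ʃ/, giving /ʃɛsðɛhg/.
The consonants /s/, /h/, /g/ cannot be parsed into a legal (C)V syllable (no codas are permitted; onsets are limited to one consonant).
Inserting the epenthetic vowel yields /s/ → /se/, /h/ → /he/, /g/ → /ge/.

ʃɛseðɛhege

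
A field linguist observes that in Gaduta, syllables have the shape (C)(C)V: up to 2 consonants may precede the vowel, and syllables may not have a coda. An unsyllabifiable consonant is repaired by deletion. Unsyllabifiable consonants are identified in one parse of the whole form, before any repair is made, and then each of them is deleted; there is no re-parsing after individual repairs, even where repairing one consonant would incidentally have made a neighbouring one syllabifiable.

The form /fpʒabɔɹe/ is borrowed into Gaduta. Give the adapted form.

pʒabɔɹe

The consonants /f/ cannot be parsed into a legal (C)(C)V syllable (no codas are permitted; onsets may contain at most 2 consonants).
Each unlicensed consonant is deleted: /f/.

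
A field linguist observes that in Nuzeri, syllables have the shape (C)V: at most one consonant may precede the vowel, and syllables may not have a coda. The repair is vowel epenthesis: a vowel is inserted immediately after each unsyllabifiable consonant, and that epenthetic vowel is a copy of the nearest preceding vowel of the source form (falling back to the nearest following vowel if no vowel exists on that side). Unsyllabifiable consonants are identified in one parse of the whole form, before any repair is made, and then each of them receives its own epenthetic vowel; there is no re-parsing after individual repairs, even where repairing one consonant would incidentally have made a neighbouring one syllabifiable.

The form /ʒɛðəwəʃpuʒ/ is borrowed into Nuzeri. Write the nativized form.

The consonants /ʃ/, /ʒ/ cannot be parsed into a legal (C)V syllable (no codas are permitted; onsets are limited to one consonant).
Epenthesis after each stranded consonant: /ʃ/ → /ʃə/, /ʒ/ → /ʒu/.

ʒɛðəwəʃəpuʒu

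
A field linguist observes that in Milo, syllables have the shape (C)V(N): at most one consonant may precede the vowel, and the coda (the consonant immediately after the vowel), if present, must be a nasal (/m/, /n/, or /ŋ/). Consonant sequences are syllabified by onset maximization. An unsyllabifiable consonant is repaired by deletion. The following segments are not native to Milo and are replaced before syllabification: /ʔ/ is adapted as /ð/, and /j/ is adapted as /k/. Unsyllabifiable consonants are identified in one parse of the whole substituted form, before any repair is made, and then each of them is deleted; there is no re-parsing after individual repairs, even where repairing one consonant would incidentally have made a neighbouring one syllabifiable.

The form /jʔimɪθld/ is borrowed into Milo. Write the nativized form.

Substitution: /j/ → /k/, /ʔ/ → /ð/, giving /kðimɪθld/.
The consonants /k/, /θ/, /l/, /d/ cannot be parsed into a legal (C)V(N) syllable (only a nasal (/m/, /n/, or /ŋ/) is licensed in coda position; onsets are limited to one consonant).
Deleting the stranded consonants removes /k/, /θ/, /l/, /d/.

ðimɪ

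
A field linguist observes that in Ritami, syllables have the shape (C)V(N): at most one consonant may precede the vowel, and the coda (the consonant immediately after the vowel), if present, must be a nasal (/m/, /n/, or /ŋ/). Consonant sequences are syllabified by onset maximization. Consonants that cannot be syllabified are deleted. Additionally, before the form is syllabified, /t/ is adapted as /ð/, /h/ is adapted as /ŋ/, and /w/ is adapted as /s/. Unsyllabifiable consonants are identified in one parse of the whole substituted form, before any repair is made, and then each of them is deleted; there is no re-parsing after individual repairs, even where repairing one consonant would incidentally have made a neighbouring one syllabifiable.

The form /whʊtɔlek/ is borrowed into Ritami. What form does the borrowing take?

ŋʊðɔle

Substitution: /w/ → /s/, /h/ → /ŋ/, /t/ → /ð/, giving /sŋʊðɔlek/.
Syllabifying with onset maximization leaves /s/, /k/ stranded (only a nasal (/m/, /n/, or /ŋ/) is licensed in coda position; onsets are limited to one consonant).
Each unlicensed consonant is deleted: /s/, /k/.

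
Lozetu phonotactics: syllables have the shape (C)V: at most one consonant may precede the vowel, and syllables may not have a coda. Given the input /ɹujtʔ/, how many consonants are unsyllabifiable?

3

Under (C)V, the unsyllabifiable consonants are /j/, /t/, /ʔ/ (no codas are permitted; onsets are limited to one consonant).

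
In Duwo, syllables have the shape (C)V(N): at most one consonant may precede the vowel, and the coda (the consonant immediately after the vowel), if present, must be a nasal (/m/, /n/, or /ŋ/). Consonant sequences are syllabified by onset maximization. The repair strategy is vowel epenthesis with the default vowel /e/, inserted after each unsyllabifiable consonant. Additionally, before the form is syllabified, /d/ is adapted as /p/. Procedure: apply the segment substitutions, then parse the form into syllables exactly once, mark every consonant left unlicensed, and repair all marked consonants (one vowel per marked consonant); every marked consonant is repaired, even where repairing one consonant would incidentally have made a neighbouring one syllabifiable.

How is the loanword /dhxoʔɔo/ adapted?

Substitution: /d/ → /p/, giving /phxoʔɔo/.
Syllabifying with onset maximization leaves /p/, /h/ stranded (only a nasal (/m/, /n/, or /ŋ/) is licensed in coda position; onsets are limited to one consonant).
Each unlicensed consonant becomes the onset of a new syllable: /p/ → /pe/, /h/ → /he/.

pehexoʔɔo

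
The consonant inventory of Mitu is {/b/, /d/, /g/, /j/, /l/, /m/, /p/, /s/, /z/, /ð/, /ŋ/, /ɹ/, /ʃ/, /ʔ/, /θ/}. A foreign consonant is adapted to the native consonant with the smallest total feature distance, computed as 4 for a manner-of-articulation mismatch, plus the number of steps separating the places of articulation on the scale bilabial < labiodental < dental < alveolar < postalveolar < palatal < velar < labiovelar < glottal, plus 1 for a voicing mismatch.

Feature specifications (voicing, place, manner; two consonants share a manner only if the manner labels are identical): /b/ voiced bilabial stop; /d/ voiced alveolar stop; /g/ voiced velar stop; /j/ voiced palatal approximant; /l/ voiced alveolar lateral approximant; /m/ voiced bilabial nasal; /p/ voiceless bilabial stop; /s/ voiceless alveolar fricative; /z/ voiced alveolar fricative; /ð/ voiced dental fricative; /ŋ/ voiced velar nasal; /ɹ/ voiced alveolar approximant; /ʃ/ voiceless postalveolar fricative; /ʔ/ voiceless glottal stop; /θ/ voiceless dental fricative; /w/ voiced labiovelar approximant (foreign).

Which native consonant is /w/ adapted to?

/j/ is closest: same manner (approximant), place distance 2 (labiovelar→palatal), same voicing; total 2. Next closest is /ɹ/ at distance 4.

j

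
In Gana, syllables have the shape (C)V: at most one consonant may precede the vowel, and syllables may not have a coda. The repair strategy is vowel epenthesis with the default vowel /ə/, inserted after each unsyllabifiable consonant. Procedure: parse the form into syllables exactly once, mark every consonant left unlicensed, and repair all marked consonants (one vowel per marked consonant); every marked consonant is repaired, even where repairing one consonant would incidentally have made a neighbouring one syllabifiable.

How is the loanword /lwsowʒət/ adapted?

The consonants /l/, /w/, /w/, /t/ cannot be parsed into a legal (C)V syllable (no codas are permitted; onsets are limited to one consonant).
Each unlicensed consonant becomes the onset of a new syllable: /l/ → /lə/, /w/ → /wə/, /w/ → /wə/, /t/ → /tə/.

ləwəsowəʒətə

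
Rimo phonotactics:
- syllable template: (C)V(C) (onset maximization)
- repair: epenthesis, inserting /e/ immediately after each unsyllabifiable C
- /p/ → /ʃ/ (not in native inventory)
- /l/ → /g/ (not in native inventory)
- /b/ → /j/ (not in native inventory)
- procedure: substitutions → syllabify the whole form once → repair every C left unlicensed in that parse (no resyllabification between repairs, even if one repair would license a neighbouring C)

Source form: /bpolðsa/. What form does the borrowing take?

jeʃogðesa

Substitution: /b/ → /j/, /p/ → /ʃ/, /l/ → /g/, giving /jʃogðsa/.
Under (C)V(C), the unsyllabifiable consonants are /j/, /ð/ (at most one coda consonant is licensed; onsets are limited to one consonant).
Epenthesis after each stranded consonant: /j/ → /je/, /ð/ → /ðe/.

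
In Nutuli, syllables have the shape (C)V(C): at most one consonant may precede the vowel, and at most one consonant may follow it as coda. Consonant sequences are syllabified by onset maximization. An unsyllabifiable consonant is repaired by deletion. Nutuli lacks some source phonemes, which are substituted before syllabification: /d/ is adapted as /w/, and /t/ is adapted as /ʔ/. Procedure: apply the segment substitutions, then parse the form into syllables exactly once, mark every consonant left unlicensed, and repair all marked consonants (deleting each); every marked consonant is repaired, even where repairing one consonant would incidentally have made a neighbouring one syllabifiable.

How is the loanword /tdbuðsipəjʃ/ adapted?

buðsipəj

Substitution: /t/ → /ʔ/, /d/ → /w/, giving /ʔwbuðsipəjʃ/.
Syllabifying with onset maximization leaves /ʔ/, /w/, /ʃ/ stranded (at most one coda consonant is licensed; onsets are limited to one consonant).
Deleting the stranded consonants removes /ʔ/, /w/, /ʃ/.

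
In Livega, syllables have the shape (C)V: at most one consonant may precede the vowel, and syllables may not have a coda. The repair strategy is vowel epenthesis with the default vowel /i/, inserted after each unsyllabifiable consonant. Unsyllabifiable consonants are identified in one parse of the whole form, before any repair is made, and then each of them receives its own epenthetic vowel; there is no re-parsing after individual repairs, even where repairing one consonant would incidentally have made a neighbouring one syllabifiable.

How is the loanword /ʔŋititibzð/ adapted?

ʔiŋititibiziði

Syllabifying with onset maximization leaves /ʔ/, /b/, /z/, /ð/ stranded (no codas are permitted; onsets are limited to one consonant).
Each unlicensed consonant becomes the onset of a new syllable: /ʔ/ → /ʔi/, /b/ → /bi/, /z/ → /zi/, /ð/ → /ði/.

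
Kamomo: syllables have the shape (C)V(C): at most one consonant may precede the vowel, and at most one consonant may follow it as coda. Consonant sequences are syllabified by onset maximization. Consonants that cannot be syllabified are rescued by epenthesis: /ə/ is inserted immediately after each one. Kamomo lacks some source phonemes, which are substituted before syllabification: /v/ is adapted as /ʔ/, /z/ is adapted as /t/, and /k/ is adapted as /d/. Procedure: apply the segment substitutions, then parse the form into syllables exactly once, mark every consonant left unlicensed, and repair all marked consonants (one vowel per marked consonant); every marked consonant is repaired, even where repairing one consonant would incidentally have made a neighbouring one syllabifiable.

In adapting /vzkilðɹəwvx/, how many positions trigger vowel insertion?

5

After substitution the input is /ʔtdilðɹəwʔx/.
The unsyllabifiable consonants are /ʔ/, /t/, /ð/, /ʔ/, /x/; each receives one epenthetic vowel.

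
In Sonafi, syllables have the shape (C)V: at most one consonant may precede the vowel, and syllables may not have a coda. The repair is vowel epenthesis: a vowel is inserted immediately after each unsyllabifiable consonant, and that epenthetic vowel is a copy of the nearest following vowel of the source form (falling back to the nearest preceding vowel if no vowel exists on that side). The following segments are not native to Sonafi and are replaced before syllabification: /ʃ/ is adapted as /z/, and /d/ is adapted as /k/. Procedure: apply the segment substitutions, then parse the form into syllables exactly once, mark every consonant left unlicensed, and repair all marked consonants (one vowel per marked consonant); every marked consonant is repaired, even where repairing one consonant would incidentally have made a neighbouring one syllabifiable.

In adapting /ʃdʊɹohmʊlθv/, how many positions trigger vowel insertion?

After substitution the input is /zkʊɹohmʊlθv/.
The unsyllabifiable consonants are /z/, /h/, /l/, /θ/, /v/; each receives one epenthetic vowel.

5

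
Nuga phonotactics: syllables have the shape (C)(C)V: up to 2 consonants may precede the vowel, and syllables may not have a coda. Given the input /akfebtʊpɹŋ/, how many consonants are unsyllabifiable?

Syllabifying with onset maximization leaves /p/, /ɹ/, /ŋ/ stranded (no codas are permitted; onsets may contain at most 2 consonants).

3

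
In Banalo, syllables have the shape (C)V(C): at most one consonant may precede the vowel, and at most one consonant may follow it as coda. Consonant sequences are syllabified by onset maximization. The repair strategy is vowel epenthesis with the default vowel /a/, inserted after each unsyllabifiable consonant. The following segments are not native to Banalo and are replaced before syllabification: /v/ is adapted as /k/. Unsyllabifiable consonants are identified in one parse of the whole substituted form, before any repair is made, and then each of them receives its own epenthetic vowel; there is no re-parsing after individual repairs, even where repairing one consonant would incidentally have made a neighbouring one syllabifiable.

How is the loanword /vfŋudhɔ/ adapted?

kafaŋudhɔ

Substitution: /v/ → /k/, giving /kfŋudhɔ/.
The consonants /k/, /f/ cannot be parsed into a legal (C)V(C) syllable (at most one coda consonant is licensed; onsets are limited to one consonant).
Inserting the epenthetic vowel yields /k/ → /ka/, /f/ → /fa/.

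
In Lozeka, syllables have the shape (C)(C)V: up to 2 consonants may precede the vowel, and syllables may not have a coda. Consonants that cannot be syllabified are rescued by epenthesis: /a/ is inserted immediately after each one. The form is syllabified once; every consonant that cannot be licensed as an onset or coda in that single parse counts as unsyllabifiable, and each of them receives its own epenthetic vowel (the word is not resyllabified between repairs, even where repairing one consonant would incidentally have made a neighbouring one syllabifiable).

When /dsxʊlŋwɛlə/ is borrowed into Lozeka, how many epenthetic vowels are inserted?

The unsyllabifiable consonants are /d/, /l/; each receives one epenthetic vowel.

2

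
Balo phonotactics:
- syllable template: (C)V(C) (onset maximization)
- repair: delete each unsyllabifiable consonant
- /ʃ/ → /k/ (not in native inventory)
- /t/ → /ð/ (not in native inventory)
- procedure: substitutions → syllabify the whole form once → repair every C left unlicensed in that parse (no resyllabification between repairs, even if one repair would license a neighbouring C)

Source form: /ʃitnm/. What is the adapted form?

kið

Substitution: /ʃ/ → /k/, /t/ → /ð/, giving /kiðnm/.
Syllabifying with onset maximization leaves /n/, /m/ stranded (at most one coda consonant is licensed; onsets are limited to one consonant).
Each unlicensed consonant is deleted: /n/, /m/.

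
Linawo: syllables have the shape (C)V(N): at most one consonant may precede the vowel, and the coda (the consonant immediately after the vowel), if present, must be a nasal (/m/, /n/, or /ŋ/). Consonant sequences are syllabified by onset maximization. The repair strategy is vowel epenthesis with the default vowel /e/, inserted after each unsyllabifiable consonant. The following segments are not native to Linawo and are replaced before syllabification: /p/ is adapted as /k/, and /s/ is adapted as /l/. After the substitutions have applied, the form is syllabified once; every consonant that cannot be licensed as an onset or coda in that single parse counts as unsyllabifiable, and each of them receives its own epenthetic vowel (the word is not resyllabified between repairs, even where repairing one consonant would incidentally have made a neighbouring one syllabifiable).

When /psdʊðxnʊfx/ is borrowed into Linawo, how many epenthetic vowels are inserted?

After substitution the input is /kldʊðxnʊfx/.
The unsyllabifiable consonants are /k/, /l/, /ð/, /x/, /f/, /x/; each receives one epenthetic vowel.

6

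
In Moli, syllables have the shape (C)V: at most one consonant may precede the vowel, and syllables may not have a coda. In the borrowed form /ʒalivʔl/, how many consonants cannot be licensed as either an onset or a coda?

The consonants /v/, /ʔ/, /l/ cannot be parsed into a legal (C)V syllable (no codas are permitted; onsets are limited to one consonant).

3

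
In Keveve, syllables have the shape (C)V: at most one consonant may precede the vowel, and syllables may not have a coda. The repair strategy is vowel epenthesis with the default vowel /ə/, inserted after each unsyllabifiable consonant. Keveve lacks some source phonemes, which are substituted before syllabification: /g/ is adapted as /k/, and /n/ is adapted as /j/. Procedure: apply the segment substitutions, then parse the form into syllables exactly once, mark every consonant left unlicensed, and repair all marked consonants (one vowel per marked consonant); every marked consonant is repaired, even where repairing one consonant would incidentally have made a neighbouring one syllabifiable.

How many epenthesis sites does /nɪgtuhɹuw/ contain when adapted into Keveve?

After substitution the input is /jɪktuhɹuw/.
The unsyllabifiable consonants are /k/, /h/, /w/; each receives one epenthetic vowel.

3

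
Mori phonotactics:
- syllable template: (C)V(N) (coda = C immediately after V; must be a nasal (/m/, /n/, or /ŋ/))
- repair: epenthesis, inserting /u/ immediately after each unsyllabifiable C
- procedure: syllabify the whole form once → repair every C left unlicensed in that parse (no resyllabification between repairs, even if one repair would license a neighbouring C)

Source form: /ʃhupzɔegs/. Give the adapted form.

ʃuhupuzɔegusu

Under (C)V(N), the unsyllabifiable consonants are /ʃ/, /p/, /g/, /s/ (only a nasal (/m/, /n/, or /ŋ/) is licensed in coda position; onsets are limited to one consonant).
Each unlicensed consonant becomes the onset of a new syllable: /ʃ/ → /ʃu/, /p/ → /pu/, /g/ → /gu/, /s/ → /su/.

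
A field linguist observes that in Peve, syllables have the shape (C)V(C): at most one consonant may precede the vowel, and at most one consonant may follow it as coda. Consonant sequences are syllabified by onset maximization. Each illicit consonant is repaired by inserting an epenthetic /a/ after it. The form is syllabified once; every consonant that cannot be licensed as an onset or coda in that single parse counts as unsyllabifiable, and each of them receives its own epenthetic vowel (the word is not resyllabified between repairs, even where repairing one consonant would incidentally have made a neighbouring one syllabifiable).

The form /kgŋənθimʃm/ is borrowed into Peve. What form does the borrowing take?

The consonants /k/, /g/, /ʃ/, /m/ cannot be parsed into a legal (C)V(C) syllable (at most one coda consonant is licensed; onsets are limited to one consonant).
Each unlicensed consonant becomes the onset of a new syllable: /k/ → /ka/, /g/ → /ga/, /ʃ/ → /ʃa/, /m/ → /ma/.

kagaŋənθimʃama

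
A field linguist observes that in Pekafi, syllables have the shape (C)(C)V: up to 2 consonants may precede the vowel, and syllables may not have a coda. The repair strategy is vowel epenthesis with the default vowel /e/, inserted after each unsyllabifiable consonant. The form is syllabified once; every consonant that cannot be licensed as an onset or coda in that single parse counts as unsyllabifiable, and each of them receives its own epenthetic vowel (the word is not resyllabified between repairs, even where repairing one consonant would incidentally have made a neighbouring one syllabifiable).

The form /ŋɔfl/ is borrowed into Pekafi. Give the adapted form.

Under (C)(C)V, the unsyllabifiable consonants are /f/, /l/ (no codas are permitted; onsets may contain at most 2 consonants).
Each unlicensed consonant becomes the onset of a new syllable: /f/ → /fe/, /l/ → /le/.

ŋɔfele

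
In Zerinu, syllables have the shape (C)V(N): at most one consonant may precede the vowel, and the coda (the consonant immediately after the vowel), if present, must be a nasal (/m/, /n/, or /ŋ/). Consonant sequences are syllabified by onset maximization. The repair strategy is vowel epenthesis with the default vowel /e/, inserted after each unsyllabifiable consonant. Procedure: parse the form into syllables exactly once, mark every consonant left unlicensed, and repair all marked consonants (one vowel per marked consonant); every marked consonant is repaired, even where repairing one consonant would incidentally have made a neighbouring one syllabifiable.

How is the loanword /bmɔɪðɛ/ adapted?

bemɔɪðɛ

Syllabifying with onset maximization leaves /b/ stranded (only a nasal (/m/, /n/, or /ŋ/) is licensed in coda position; onsets are limited to one consonant).
Epenthesis after each stranded consonant: /b/ → /be/.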